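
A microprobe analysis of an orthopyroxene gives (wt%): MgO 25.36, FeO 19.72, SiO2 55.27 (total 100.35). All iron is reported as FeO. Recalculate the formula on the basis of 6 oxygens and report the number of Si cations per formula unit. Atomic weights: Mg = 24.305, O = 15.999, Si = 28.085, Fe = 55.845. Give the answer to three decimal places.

MgO (M=40.304): mol = 0.62922; Mg = 0.62922, O = 0.62922.
FeO (M=71.844): mol = 0.27448; Fe = 0.27448, O = 0.27448.
SiO2 (M=60.083): mol = 0.91989; Si = 0.91989, O = 1.83978.
ΣO = 2.74348; factor = 6/ΣO = 2.18700.
Si apfu = 0.91989 × 2.18700 = 2.012.

2.012 Si apfu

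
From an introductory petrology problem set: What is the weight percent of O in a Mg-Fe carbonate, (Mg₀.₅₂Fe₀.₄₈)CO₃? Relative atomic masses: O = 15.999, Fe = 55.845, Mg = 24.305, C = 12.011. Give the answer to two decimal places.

Formula mass = 0.52·24.305 + 0.48·55.845 + 1·12.011 + 3·15.999 = 99.452 g/mol, of which 47.997 g is O.
So O makes up 47.997/99.452 = 0.4826 of the mass, i.e. 48.26%.

48.26 wt%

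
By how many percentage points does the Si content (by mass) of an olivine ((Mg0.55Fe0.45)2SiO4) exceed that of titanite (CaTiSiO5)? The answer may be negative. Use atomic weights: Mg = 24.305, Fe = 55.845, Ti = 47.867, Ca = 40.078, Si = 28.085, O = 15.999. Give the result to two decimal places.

Si in (Mg0.55Fe0.45)2SiO4: molar mass 169.077 g/mol; 1×28.085 = 28.085 g → 16.61 wt%.
Si in CaTiSiO5: molar mass 196.025 g/mol; 1×28.085 = 28.085 g → 14.33 wt%.
Difference = 16.61 − 14.33 = 2.28 percentage points.

2.28 percentage points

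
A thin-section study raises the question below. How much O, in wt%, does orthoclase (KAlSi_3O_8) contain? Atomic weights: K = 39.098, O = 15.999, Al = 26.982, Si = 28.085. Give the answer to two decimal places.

45.99 wt%

Formula mass = 1×39.098 + 1×26.982 + 3×28.085 + 8×15.999 = 278.327 g/mol, of which 127.992 g is O.
So O makes up 127.992/278.327 = 0.4599 of the mass, i.e. 45.99%.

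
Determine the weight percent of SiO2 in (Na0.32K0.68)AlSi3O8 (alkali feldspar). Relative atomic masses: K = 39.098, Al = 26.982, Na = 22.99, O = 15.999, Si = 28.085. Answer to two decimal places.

Molar mass of (Na0.32K0.68)AlSi3O8 = 0.32·22.99 + 0.68·39.098 + 1·26.982 + 3·28.085 + 8·15.999 = 273.172 g/mol.
Each formula unit contains 3 Si, equivalent to 3/1 = 3.0000 mol SiO2.
M(SiO2) = 1×28.085 + 2×15.999 = 60.083 g/mol.
Mass of SiO2 per formula unit = 3.0000 × 60.083 = 180.249 g.
SiO2 wt% = 180.249 / 273.172 × 100 = 65.98%.

65.98 wt%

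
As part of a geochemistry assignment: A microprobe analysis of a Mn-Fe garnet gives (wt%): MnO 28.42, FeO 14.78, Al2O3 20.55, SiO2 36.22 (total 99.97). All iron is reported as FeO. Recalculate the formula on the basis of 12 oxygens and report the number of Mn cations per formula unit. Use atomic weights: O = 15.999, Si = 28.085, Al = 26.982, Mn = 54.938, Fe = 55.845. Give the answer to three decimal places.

1.989 Mn apfu

MnO: 28.42/70.937 = 0.40064 mol → 0.40064 mol Mn, 0.40064 mol O.
FeO: 14.78/71.844 = 0.20572 mol → 0.20572 mol Fe, 0.20572 mol O.
Al2O3: 20.55/101.961 = 0.20155 mol → 0.40310 mol Al, 0.60465 mol O.
SiO2: 36.22/60.083 = 0.60283 mol → 0.60283 mol Si, 1.20566 mol O.
Total oxygen = 2.41667 mol. Normalization factor = 12/2.41667 = 4.96551.
Mn per 12 O = 0.40064 × 4.96551 = 1.989.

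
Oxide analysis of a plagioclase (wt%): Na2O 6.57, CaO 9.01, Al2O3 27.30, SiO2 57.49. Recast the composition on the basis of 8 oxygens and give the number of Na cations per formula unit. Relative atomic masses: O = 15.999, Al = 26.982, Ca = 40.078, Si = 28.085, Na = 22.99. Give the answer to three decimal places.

6.57 wt% Na2O ÷ 61.979 g/mol = 0.10600 mol, giving 0.21200 Na and 0.10600 O.
9.01 wt% CaO ÷ 56.077 g/mol = 0.16067 mol, giving 0.16067 Ca and 0.16067 O.
27.30 wt% Al2O3 ÷ 101.961 g/mol = 0.26775 mol, giving 0.53550 Al and 0.80325 O.
57.49 wt% SiO2 ÷ 60.083 g/mol = 0.95684 mol, giving 0.95684 Si and 1.91368 O.
Oxygen sums to 2.98360; scaling by 8/2.98360 = 2.68132 puts the formula on 8 O.
Na: 0.21200 × 2.68132 = 0.568 atoms per formula unit.

0.568 Na apfu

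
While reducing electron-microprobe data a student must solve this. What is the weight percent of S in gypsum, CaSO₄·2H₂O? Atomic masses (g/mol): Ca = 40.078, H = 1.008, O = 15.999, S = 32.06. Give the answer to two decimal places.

Formula mass = 1×40.078 + 1×32.06 + 6×15.999 + 4×1.008 = 172.164 g/mol, of which 32.060 g is S.
So S makes up 32.060/172.164 = 0.1862 of the mass, i.e. 18.62%.

18.62 weight percent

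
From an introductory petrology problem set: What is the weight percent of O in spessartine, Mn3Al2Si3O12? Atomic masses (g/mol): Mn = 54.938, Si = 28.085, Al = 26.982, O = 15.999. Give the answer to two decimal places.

38.78 wt%

Formula mass = 3×54.938 + 2×26.982 + 3×28.085 + 12×15.999 = 495.021 g/mol, of which 191.988 g is O.
So O makes up 191.988/495.021 = 0.3878 of the mass, i.e. 38.78%.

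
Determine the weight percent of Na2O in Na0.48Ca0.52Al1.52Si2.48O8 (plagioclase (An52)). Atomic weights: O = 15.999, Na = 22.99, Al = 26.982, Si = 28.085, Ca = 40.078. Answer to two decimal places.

5.50 wt%

Molar mass of Na0.48Ca0.52Al1.52Si2.48O8 = 0.48*22.99 + 0.52*40.078 + 1.52*26.982 + 2.48*28.085 + 8*15.999 = 270.531 g/mol.
Each formula unit contains 0.48 Na, equivalent to 0.48/2 = 0.2400 mol Na2O.
M(Na2O) = 2×22.99 + 1×15.999 = 61.979 g/mol.
Mass of Na2O per formula unit = 0.2400 × 61.979 = 14.875 g.
Na2O wt% = 14.875 / 270.531 × 100 = 5.50%.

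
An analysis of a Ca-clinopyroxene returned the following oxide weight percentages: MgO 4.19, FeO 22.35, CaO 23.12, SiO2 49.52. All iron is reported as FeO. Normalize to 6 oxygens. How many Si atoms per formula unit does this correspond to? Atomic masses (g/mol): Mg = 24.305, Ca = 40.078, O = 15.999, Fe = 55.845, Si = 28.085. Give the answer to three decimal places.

1.997 Si apfu

4.19 wt% MgO ÷ 40.304 g/mol = 0.10396 mol, giving 0.10396 Mg and 0.10396 O.
22.35 wt% FeO ÷ 71.844 g/mol = 0.31109 mol, giving 0.31109 Fe and 0.31109 O.
23.12 wt% CaO ÷ 56.077 g/mol = 0.41229 mol, giving 0.41229 Ca and 0.41229 O.
49.52 wt% SiO2 ÷ 60.083 g/mol = 0.82419 mol, giving 0.82419 Si and 1.64838 O.
Oxygen sums to 2.47572; scaling by 6/2.47572 = 2.42354 puts the formula on 6 O.
Si: 0.82419 × 2.42354 = 1.997 atoms per formula unit.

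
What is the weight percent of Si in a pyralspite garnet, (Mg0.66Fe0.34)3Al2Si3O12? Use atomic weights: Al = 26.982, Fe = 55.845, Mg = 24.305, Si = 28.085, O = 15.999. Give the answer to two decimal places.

19.36 weight percent

M((Mg0.66Fe0.34)3Al2Si3O12) = 435.293 g/mol.
Si contributes 3 × 28.085 = 84.255 g per mole.
84.255/435.293 = 0.1936 → 19.36%.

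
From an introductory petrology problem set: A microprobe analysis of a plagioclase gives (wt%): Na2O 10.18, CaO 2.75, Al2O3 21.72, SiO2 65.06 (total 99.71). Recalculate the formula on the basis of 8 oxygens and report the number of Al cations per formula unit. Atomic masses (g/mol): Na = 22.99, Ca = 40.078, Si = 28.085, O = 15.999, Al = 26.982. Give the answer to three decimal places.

Na2O (M=61.979): mol = 0.16425; Na = 0.32850, O = 0.16425.
CaO (M=56.077): mol = 0.04904; Ca = 0.04904, O = 0.04904.
Al2O3 (M=101.961): mol = 0.21302; Al = 0.42604, O = 0.63906.
SiO2 (M=60.083): mol = 1.08284; Si = 1.08284, O = 2.16568.
ΣO = 3.01803; factor = 8/ΣO = 2.65074.
Al apfu = 0.42604 × 2.65074 = 1.129.

1.129 Al apfu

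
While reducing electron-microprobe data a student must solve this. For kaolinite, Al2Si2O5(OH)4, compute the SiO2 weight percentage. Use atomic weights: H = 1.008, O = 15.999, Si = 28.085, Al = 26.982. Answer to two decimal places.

Formula mass = 258.157 g/mol.
2 Si → 2.0000 mol SiO2 per formula unit; M(SiO2) = 60.083, so SiO2 mass = 120.166 g.
120.166/258.157 × 100 = 46.55 wt%.

46.55 wt%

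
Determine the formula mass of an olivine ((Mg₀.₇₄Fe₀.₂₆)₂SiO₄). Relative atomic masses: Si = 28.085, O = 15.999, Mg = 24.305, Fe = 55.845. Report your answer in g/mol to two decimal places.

Mg: 1.48 × 24.305 = 35.9714
Fe: 0.52 × 55.845 = 29.0394
Si: 1 × 28.085 = 28.0850
O: 4 × 15.999 = 63.9960
Summing the contributions gives the formula mass.

157.09 g/mol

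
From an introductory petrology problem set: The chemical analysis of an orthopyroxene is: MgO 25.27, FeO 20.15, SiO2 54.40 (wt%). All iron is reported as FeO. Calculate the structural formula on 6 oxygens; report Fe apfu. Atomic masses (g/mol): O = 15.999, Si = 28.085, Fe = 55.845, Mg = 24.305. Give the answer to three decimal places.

25.27 wt% MgO ÷ 40.304 g/mol = 0.62698 mol, giving 0.62698 Mg and 0.62698 O.
20.15 wt% FeO ÷ 71.844 g/mol = 0.28047 mol, giving 0.28047 Fe and 0.28047 O.
54.40 wt% SiO2 ÷ 60.083 g/mol = 0.90541 mol, giving 0.90541 Si and 1.81082 O.
Oxygen sums to 2.71827; scaling by 6/2.71827 = 2.20729 puts the formula on 6 O.
Fe: 0.28047 × 2.20729 = 0.619 atoms per formula unit.

0.619 Fe apfu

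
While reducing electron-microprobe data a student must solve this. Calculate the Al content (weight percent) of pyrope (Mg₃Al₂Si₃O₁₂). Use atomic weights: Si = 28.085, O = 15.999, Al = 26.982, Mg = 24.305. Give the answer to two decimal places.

M(Mg₃Al₂Si₃O₁₂) = 403.122 g/mol.
Al contributes 2 × 26.982 = 53.964 g per mole.
53.964/403.122 = 0.1339 → 13.39%.

13.39 weight percent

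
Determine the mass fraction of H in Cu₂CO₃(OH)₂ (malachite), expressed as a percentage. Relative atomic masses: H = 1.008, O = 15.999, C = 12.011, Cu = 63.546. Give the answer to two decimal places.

M(Cu₂CO₃(OH)₂) = 221.114 g/mol.
H contributes 2 × 1.008 = 2.016 g per mole.
2.016/221.114 = 0.0091 → 0.91%.

0.91 wt%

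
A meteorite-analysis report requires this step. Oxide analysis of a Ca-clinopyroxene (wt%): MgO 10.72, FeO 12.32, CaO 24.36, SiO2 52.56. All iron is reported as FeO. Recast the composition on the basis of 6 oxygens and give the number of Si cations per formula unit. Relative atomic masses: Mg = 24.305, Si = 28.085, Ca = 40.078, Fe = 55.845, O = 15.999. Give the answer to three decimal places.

2.002 Si apfu

MgO (M=40.304): mol = 0.26598; Mg = 0.26598, O = 0.26598.
FeO (M=71.844): mol = 0.17148; Fe = 0.17148, O = 0.17148.
CaO (M=56.077): mol = 0.43440; Ca = 0.43440, O = 0.43440.
SiO2 (M=60.083): mol = 0.87479; Si = 0.87479, O = 1.74958.
ΣO = 2.62144; factor = 6/ΣO = 2.28882.
Si apfu = 0.87479 × 2.28882 = 2.002.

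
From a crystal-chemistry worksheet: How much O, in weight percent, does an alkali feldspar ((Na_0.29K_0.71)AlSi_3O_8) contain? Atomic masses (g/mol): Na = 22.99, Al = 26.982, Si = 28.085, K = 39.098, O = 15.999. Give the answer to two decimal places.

Formula mass = 0.29×22.99 + 0.71×39.098 + 1×26.982 + 3×28.085 + 8×15.999 = 273.656 g/mol, of which 127.992 g is O.
So O makes up 127.992/273.656 = 0.4677 of the mass, i.e. 46.77%.

46.77 weight percent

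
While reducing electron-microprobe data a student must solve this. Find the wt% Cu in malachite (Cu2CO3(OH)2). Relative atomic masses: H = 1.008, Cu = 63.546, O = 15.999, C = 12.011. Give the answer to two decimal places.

Formula mass = 2*63.546 + 1*12.011 + 5*15.999 + 2*1.008 = 221.114 g/mol, of which 127.092 g is Cu.
So Cu makes up 127.092/221.114 = 0.5748 of the mass, i.e. 57.48%.

57.48 mass %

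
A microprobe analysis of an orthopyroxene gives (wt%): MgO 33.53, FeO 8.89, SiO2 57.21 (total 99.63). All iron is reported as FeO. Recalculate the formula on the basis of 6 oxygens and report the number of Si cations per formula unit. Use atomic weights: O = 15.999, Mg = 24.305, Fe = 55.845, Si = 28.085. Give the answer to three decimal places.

1.998 Si apfu

33.53 wt% MgO ÷ 40.304 g/mol = 0.83193 mol, giving 0.83193 Mg and 0.83193 O.
8.89 wt% FeO ÷ 71.844 g/mol = 0.12374 mol, giving 0.12374 Fe and 0.12374 O.
57.21 wt% SiO2 ÷ 60.083 g/mol = 0.95218 mol, giving 0.95218 Si and 1.90436 O.
Oxygen sums to 2.86003; scaling by 6/2.86003 = 2.09788 puts the formula on 6 O.
Si: 0.95218 × 2.09788 = 1.998 atoms per formula unit.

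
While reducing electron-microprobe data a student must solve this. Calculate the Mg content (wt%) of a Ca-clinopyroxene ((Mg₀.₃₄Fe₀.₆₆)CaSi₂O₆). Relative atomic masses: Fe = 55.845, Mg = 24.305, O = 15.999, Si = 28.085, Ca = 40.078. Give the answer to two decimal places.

3.48 wt%

M((Mg₀.₃₄Fe₀.₆₆)CaSi₂O₆) = 237.363 g/mol.
Mg contributes 0.34 × 24.305 = 8.264 g per mole.
8.264/237.363 = 0.0348 → 3.48%.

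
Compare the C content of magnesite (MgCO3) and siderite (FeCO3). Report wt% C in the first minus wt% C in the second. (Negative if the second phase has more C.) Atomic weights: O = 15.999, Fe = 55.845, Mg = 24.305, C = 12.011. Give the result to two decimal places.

First mineral: 12.011 g C in 84.313 g formula = 14.25 wt% C.
Second mineral: 12.011 g C in 115.853 g formula = 10.37 wt% C.
14.25% − 10.37% gives a difference of 3.88 percentage points.

3.88 percentage points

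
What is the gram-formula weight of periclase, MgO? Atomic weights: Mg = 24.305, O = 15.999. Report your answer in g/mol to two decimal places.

40.30 g/mol

The formula mass is the sum 1×24.305 + 1×15.999.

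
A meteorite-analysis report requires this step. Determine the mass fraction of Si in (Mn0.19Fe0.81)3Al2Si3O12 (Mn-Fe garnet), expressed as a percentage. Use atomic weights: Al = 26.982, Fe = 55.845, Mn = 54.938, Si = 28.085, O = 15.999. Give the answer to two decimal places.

Molar mass of (Mn0.19Fe0.81)3Al2Si3O12: 0.57*54.938 + 2.43*55.845 + 2*26.982 + 3*28.085 + 12*15.999 = 497.225 g/mol.
Mass of Si per formula unit: 3 × 28.085 = 84.255 g.
Weight fraction Si = 84.255 / 497.225 = 0.1695.

16.95 mass %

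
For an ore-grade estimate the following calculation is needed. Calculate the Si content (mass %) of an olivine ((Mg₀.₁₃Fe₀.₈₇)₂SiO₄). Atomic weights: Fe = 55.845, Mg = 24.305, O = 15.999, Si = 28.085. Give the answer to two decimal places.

Formula mass = 0.26·24.305 + 1.74·55.845 + 1·28.085 + 4·15.999 = 195.571 g/mol, of which 28.085 g is Si.
So Si makes up 28.085/195.571 = 0.1436 of the mass, i.e. 14.36%.

14.36 mass %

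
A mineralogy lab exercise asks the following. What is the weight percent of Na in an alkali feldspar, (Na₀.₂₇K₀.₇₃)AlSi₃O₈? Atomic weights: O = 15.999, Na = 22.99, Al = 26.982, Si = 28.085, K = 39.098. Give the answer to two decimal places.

2.27 weight percent

Formula mass = 0.27*22.99 + 0.73*39.098 + 1*26.982 + 3*28.085 + 8*15.999 = 273.978 g/mol, of which 6.207 g is Na.
So Na makes up 6.207/273.978 = 0.0227 of the mass, i.e. 2.27%.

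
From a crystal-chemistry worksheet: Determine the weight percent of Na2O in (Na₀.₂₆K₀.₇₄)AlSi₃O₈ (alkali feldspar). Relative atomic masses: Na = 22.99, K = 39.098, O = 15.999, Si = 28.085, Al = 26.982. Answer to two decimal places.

2.94 wt%

Molar mass of (Na₀.₂₆K₀.₇₄)AlSi₃O₈ = 0.26×22.99 + 0.74×39.098 + 1×26.982 + 3×28.085 + 8×15.999 = 274.139 g/mol.
Each formula unit contains 0.26 Na, equivalent to 0.26/2 = 0.1300 mol Na2O.
M(Na2O) = 2×22.99 + 1×15.999 = 61.979 g/mol.
Mass of Na2O per formula unit = 0.1300 × 61.979 = 8.057 g.
Na2O wt% = 8.057 / 274.139 × 100 = 2.94%.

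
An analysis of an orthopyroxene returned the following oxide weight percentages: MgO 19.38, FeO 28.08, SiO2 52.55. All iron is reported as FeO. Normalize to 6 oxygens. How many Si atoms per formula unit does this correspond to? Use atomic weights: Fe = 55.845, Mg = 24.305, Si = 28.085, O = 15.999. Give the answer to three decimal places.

2.002 Si apfu

MgO (M=40.304): mol = 0.48085; Mg = 0.48085, O = 0.48085.
FeO (M=71.844): mol = 0.39085; Fe = 0.39085, O = 0.39085.
SiO2 (M=60.083): mol = 0.87462; Si = 0.87462, O = 1.74924.
ΣO = 2.62094; factor = 6/ΣO = 2.28926.
Si apfu = 0.87462 × 2.28926 = 2.002.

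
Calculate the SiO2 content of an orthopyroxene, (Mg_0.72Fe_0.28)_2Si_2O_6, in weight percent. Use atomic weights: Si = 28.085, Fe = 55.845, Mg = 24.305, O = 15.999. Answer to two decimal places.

Formula mass = 218.436 g/mol.
2 Si → 2.0000 mol SiO2 per formula unit; M(SiO2) = 60.083, so SiO2 mass = 120.166 g.
120.166/218.436 × 100 = 55.01 wt%.

55.01 wt%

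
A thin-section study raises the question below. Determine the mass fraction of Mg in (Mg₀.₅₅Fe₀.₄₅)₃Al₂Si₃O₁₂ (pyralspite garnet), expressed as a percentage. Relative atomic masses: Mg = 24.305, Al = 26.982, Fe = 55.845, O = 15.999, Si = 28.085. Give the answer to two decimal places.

9.00 wt%

Formula mass = 1.65*24.305 + 1.35*55.845 + 2*26.982 + 3*28.085 + 12*15.999 = 445.701 g/mol, of which 40.103 g is Mg.
So Mg makes up 40.103/445.701 = 0.0900 of the mass, i.e. 9.00%.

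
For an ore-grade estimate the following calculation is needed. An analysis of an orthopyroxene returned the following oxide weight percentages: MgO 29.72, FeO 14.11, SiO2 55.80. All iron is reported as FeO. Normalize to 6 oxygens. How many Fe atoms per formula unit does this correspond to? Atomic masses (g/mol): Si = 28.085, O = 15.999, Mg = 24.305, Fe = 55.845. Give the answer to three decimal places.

MgO: 29.72/40.304 = 0.73740 mol → 0.73740 mol Mg, 0.73740 mol O.
FeO: 14.11/71.844 = 0.19640 mol → 0.19640 mol Fe, 0.19640 mol O.
SiO2: 55.80/60.083 = 0.92872 mol → 0.92872 mol Si, 1.85744 mol O.
Total oxygen = 2.79124 mol. Normalization factor = 6/2.79124 = 2.14958.
Fe per 6 O = 0.19640 × 2.14958 = 0.422.

0.422 Fe apfu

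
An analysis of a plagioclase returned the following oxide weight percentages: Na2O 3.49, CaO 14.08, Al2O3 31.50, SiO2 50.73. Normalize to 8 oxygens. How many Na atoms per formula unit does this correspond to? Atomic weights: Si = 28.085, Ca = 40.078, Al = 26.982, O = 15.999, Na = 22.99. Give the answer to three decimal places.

0.308 Na apfu

3.49 wt% Na2O ÷ 61.979 g/mol = 0.05631 mol, giving 0.11262 Na and 0.05631 O.
14.08 wt% CaO ÷ 56.077 g/mol = 0.25108 mol, giving 0.25108 Ca and 0.25108 O.
31.50 wt% Al2O3 ÷ 101.961 g/mol = 0.30894 mol, giving 0.61788 Al and 0.92682 O.
50.73 wt% SiO2 ÷ 60.083 g/mol = 0.84433 mol, giving 0.84433 Si and 1.68866 O.
Oxygen sums to 2.92287; scaling by 8/2.92287 = 2.73704 puts the formula on 8 O.
Na: 0.11262 × 2.73704 = 0.308 atoms per formula unit.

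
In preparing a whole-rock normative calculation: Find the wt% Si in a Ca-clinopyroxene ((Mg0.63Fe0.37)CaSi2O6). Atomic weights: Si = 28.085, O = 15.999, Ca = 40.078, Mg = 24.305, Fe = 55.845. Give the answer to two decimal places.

Formula mass = 0.63×24.305 + 0.37×55.845 + 1×40.078 + 2×28.085 + 6×15.999 = 228.217 g/mol, of which 56.170 g is Si.
So Si makes up 56.170/228.217 = 0.2461 of the mass, i.e. 24.61%.

24.61 mass %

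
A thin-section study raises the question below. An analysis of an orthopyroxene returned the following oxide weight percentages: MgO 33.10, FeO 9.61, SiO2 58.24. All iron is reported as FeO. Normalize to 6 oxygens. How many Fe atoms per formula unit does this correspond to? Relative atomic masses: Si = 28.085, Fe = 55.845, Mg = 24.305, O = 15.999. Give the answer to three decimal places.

0.277 Fe apfu

33.10 wt% MgO ÷ 40.304 g/mol = 0.82126 mol, giving 0.82126 Mg and 0.82126 O.
9.61 wt% FeO ÷ 71.844 g/mol = 0.13376 mol, giving 0.13376 Fe and 0.13376 O.
58.24 wt% SiO2 ÷ 60.083 g/mol = 0.96933 mol, giving 0.96933 Si and 1.93866 O.
Oxygen sums to 2.89368; scaling by 6/2.89368 = 2.07348 puts the formula on 6 O.
Fe: 0.13376 × 2.07348 = 0.277 atoms per formula unit.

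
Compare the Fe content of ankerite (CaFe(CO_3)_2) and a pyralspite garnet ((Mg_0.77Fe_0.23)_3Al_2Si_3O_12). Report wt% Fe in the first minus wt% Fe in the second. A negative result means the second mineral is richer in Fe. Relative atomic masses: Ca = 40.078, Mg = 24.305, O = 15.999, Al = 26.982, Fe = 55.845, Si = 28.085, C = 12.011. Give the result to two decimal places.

16.79 percentage points

First mineral: 55.845 g Fe in 215.939 g formula = 25.86 wt% Fe.
Second mineral: 38.533 g Fe in 424.885 g formula = 9.07 wt% Fe.
25.86% − 9.07% gives a difference of 16.79 percentage points.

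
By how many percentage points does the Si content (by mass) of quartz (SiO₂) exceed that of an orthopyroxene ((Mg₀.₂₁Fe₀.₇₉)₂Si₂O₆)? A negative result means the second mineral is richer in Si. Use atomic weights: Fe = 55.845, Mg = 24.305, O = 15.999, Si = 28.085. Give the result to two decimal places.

24.33 percentage points

Si in SiO₂: molar mass 60.083 g/mol; 1×28.085 = 28.085 g → 46.74 wt%.
Si in (Mg₀.₂₁Fe₀.₇₉)₂Si₂O₆: molar mass 250.607 g/mol; 2×28.085 = 56.170 g → 22.41 wt%.
Difference = 46.74 − 22.41 = 24.33 percentage points.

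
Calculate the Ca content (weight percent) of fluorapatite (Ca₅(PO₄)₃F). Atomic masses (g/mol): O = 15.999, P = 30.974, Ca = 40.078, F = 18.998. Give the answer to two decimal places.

M(Ca₅(PO₄)₃F) = 504.298 g/mol.
Ca contributes 5 × 40.078 = 200.390 g per mole.
200.390/504.298 = 0.3974 → 39.74%.

39.74 weight percent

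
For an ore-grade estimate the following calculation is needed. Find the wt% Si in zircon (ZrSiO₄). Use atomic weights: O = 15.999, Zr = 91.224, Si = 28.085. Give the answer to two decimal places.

Formula mass = 1·91.224 + 1·28.085 + 4·15.999 = 183.305 g/mol, of which 28.085 g is Si.
So Si makes up 28.085/183.305 = 0.1532 of the mass, i.e. 15.32%.

15.32 mass %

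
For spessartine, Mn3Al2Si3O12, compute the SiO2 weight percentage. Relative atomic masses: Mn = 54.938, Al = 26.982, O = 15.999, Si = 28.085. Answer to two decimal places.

36.41 wt%

M(Mn3Al2Si3O12) = 495.021 g/mol; M(SiO2) = 60.083 g/mol.
Moles SiO2 per formula unit = 3 Si ÷ 1 = 3.0000.
SiO2 fraction = (3.0000 × 60.083) / 495.021 = 180.249/495.021 = 0.3641.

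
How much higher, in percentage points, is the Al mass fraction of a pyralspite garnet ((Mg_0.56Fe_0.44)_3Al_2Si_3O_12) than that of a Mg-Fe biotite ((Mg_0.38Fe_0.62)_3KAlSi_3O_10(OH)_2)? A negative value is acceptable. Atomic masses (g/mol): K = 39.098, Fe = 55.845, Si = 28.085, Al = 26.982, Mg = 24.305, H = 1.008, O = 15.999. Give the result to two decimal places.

M((Mg_0.56Fe_0.44)_3Al_2Si_3O_12) = 444.755 g/mol, so wt% Al = 53.964/444.755 × 100 = 12.13%.
M((Mg_0.38Fe_0.62)_3KAlSi_3O_10(OH)_2) = 475.918 g/mol, so wt% Al = 26.982/475.918 × 100 = 5.67%.
12.13 − 5.67 = 6.46 pp.

6.46 percentage points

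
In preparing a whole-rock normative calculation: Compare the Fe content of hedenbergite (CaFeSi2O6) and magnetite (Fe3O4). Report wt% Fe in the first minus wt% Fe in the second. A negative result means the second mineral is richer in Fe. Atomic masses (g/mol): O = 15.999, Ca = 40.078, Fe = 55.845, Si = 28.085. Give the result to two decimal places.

-49.85 percentage points

First mineral: 55.845 g Fe in 248.087 g formula = 22.51 wt% Fe.
Second mineral: 167.535 g Fe in 231.531 g formula = 72.36 wt% Fe.
22.51% − 72.36% gives a difference of -49.85 percentage points.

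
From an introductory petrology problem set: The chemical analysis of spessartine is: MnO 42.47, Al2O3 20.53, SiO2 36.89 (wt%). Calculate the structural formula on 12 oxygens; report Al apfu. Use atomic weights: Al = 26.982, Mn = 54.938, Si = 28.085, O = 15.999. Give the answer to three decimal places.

42.47 wt% MnO ÷ 70.937 g/mol = 0.59870 mol, giving 0.59870 Mn and 0.59870 O.
20.53 wt% Al2O3 ÷ 101.961 g/mol = 0.20135 mol, giving 0.40270 Al and 0.60405 O.
36.89 wt% SiO2 ÷ 60.083 g/mol = 0.61398 mol, giving 0.61398 Si and 1.22796 O.
Oxygen sums to 2.43071; scaling by 12/2.43071 = 4.93683 puts the formula on 12 O.
Al: 0.40270 × 4.93683 = 1.988 atoms per formula unit.

1.988 Al apfu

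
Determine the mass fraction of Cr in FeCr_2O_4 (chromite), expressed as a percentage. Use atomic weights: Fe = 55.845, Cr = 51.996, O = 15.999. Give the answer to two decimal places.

M(FeCr_2O_4) = 223.833 g/mol.
Cr contributes 2 × 51.996 = 103.992 g per mole.
103.992/223.833 = 0.4646 → 46.46%.

46.46 mass %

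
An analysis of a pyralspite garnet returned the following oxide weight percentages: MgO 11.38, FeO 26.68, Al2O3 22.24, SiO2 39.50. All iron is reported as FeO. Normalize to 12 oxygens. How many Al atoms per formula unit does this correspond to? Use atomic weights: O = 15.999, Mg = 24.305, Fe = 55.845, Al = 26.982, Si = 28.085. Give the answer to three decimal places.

1.996 Al apfu

MgO: 11.38/40.304 = 0.28235 mol → 0.28235 mol Mg, 0.28235 mol O.
FeO: 26.68/71.844 = 0.37136 mol → 0.37136 mol Fe, 0.37136 mol O.
Al2O3: 22.24/101.961 = 0.21812 mol → 0.43624 mol Al, 0.65436 mol O.
SiO2: 39.50/60.083 = 0.65742 mol → 0.65742 mol Si, 1.31484 mol O.
Total oxygen = 2.62291 mol. Normalization factor = 12/2.62291 = 4.57507.
Al per 12 O = 0.43624 × 4.57507 = 1.996.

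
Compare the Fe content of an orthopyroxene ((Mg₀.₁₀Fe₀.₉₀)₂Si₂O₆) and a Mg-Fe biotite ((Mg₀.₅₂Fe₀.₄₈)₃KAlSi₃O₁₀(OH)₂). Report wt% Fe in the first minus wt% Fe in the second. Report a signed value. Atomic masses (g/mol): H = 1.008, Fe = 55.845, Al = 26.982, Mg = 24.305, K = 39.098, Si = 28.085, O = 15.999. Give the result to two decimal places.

21.65 percentage points

M((Mg₀.₁₀Fe₀.₉₀)₂Si₂O₆) = 257.546 g/mol, so wt% Fe = 100.521/257.546 × 100 = 39.03%.
M((Mg₀.₅₂Fe₀.₄₈)₃KAlSi₃O₁₀(OH)₂) = 462.672 g/mol, so wt% Fe = 80.417/462.672 × 100 = 17.38%.
39.03 − 17.38 = 21.65 pp.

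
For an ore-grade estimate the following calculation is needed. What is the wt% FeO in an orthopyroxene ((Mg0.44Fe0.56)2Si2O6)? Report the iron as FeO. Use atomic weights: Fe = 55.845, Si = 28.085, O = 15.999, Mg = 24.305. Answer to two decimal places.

Formula mass = 236.099 g/mol.
1.12 Fe → 1.1200 mol FeO per formula unit; M(FeO) = 71.844, so FeO mass = 80.465 g.
80.465/236.099 × 100 = 34.08 wt%.

34.08 wt%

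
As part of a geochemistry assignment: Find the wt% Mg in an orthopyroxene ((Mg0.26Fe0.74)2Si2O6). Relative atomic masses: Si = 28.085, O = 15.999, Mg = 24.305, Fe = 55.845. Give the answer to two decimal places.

M((Mg0.26Fe0.74)2Si2O6) = 247.453 g/mol.
Mg contributes 0.52 × 24.305 = 12.639 g per mole.
12.639/247.453 = 0.0511 → 5.11%.

5.11 mass %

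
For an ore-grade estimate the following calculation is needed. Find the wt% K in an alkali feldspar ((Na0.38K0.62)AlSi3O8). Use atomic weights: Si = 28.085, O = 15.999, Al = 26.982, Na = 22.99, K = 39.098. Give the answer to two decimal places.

M((Na0.38K0.62)AlSi3O8) = 272.206 g/mol.
K contributes 0.62 × 39.098 = 24.241 g per mole.
24.241/272.206 = 0.0891 → 8.91%.

8.91 mass %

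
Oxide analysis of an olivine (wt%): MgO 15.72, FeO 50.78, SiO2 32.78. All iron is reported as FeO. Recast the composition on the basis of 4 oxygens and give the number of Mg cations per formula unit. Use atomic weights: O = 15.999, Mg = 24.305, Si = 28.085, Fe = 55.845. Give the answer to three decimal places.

0.713 Mg apfu

MgO: 15.72/40.304 = 0.39004 mol → 0.39004 mol Mg, 0.39004 mol O.
FeO: 50.78/71.844 = 0.70681 mol → 0.70681 mol Fe, 0.70681 mol O.
SiO2: 32.78/60.083 = 0.54558 mol → 0.54558 mol Si, 1.09116 mol O.
Total oxygen = 2.18801 mol. Normalization factor = 4/2.18801 = 1.82815.
Mg per 4 O = 0.39004 × 1.82815 = 0.713.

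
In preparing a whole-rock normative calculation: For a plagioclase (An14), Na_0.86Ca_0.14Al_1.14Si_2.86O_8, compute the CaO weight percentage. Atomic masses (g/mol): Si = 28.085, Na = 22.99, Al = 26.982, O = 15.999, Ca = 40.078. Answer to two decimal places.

Formula mass = 264.457 g/mol.
0.14 Ca → 0.1400 mol CaO per formula unit; M(CaO) = 56.077, so CaO mass = 7.851 g.
7.851/264.457 × 100 = 2.97 wt%.

2.97 wt%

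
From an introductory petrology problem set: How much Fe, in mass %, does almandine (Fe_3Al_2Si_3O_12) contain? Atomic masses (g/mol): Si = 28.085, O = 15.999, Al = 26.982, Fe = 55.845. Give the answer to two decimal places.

Molar mass of Fe_3Al_2Si_3O_12: 3*55.845 + 2*26.982 + 3*28.085 + 12*15.999 = 497.742 g/mol.
Mass of Fe per formula unit: 3 × 55.845 = 167.535 g.
Weight fraction Fe = 167.535 / 497.742 = 0.3366.

33.66 mass %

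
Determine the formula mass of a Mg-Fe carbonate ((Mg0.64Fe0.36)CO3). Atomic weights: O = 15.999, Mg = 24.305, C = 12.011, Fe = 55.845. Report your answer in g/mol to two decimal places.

The formula mass is the sum 0.64×24.305 + 0.36×55.845 + 1×12.011 + 3×15.999.

95.67 g/mol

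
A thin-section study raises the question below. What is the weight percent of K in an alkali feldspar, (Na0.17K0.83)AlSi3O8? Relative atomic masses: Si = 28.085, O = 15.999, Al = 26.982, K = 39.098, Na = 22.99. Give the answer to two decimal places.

M((Na0.17K0.83)AlSi3O8) = 275.589 g/mol.
K contributes 0.83 × 39.098 = 32.451 g per mole.
32.451/275.589 = 0.1178 → 11.78%.

11.78 mass %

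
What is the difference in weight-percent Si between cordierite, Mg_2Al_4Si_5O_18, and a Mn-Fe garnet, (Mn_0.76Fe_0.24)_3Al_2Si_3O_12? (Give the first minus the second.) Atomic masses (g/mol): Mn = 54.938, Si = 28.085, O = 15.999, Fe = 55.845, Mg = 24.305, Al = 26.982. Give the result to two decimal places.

First mineral: 140.425 g Si in 584.945 g formula = 24.01 wt% Si.
Second mineral: 84.255 g Si in 495.674 g formula = 17.00 wt% Si.
24.01% − 17.00% gives a difference of 7.01 percentage points.

7.01 percentage points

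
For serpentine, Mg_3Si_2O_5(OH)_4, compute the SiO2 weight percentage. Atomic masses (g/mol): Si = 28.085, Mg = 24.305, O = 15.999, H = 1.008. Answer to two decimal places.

M(Mg_3Si_2O_5(OH)_4) = 277.108 g/mol; M(SiO2) = 60.083 g/mol.
Moles SiO2 per formula unit = 2 Si ÷ 1 = 2.0000.
SiO2 fraction = (2.0000 × 60.083) / 277.108 = 120.166/277.108 = 0.4336.

43.36 wt%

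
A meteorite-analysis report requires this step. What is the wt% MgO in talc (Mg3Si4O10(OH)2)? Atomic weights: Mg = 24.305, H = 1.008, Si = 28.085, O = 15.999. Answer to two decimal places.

Formula mass = 379.259 g/mol.
3 Mg → 3.0000 mol MgO per formula unit; M(MgO) = 40.304, so MgO mass = 120.912 g.
120.912/379.259 × 100 = 31.88 wt%.

31.88 wt%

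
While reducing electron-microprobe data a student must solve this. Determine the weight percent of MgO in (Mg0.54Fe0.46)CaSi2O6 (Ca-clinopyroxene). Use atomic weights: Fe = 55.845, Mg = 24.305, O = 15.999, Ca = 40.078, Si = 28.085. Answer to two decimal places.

Formula mass = 231.055 g/mol.
0.54 Mg → 0.5400 mol MgO per formula unit; M(MgO) = 40.304, so MgO mass = 21.764 g.
21.764/231.055 × 100 = 9.42 wt%.

9.42 wt%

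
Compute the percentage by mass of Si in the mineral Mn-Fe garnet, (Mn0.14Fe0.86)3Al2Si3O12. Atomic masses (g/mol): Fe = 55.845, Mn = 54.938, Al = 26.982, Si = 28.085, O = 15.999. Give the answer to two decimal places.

16.94 weight percent

Formula mass = 0.42·54.938 + 2.58·55.845 + 2·26.982 + 3·28.085 + 12·15.999 = 497.361 g/mol, of which 84.255 g is Si.
So Si makes up 84.255/497.361 = 0.1694 of the mass, i.e. 16.94%.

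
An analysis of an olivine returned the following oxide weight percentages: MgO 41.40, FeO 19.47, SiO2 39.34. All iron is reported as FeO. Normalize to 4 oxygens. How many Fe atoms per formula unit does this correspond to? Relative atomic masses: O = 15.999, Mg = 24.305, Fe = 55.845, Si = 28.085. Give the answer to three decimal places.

0.416 Fe apfu

MgO (M=40.304): mol = 1.02719; Mg = 1.02719, O = 1.02719.
FeO (M=71.844): mol = 0.27100; Fe = 0.27100, O = 0.27100.
SiO2 (M=60.083): mol = 0.65476; Si = 0.65476, O = 1.30952.
ΣO = 2.60771; factor = 4/ΣO = 1.53391.
Fe apfu = 0.27100 × 1.53391 = 0.416.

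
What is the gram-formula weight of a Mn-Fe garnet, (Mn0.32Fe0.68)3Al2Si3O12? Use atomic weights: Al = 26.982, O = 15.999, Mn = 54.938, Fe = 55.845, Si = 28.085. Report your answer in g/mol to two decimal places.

496.87 g/mol

M = 0.96·54.938 + 2.04·55.845 + 2·26.982 + 3·28.085 + 12·15.999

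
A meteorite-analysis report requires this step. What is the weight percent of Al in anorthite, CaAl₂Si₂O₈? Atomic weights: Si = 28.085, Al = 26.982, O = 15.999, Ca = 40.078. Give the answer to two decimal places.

19.40 wt%

Formula mass = 1*40.078 + 2*26.982 + 2*28.085 + 8*15.999 = 278.204 g/mol, of which 53.964 g is Al.
So Al makes up 53.964/278.204 = 0.1940 of the mass, i.e. 19.40%.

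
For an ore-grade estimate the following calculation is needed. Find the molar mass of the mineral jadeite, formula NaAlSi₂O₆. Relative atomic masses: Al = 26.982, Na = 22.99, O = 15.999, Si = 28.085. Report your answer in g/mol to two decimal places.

Na: 1 × 22.99 = 22.9900
Al: 1 × 26.982 = 26.9820
Si: 2 × 28.085 = 56.1700
O: 6 × 15.999 = 95.9940
Summing the contributions gives the formula mass.

202.14 g/mol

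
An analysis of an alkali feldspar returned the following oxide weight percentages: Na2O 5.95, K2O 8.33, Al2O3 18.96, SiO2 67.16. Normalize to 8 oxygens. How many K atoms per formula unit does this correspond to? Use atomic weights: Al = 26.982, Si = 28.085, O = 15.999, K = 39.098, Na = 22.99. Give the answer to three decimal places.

Na2O (M=61.979): mol = 0.09600; Na = 0.19200, O = 0.09600.
K2O (M=94.195): mol = 0.08843; K = 0.17686, O = 0.08843.
Al2O3 (M=101.961): mol = 0.18595; Al = 0.37190, O = 0.55785.
SiO2 (M=60.083): mol = 1.11779; Si = 1.11779, O = 2.23558.
ΣO = 2.97786; factor = 8/ΣO = 2.68649.
K apfu = 0.17686 × 2.68649 = 0.475.

0.475 K apfu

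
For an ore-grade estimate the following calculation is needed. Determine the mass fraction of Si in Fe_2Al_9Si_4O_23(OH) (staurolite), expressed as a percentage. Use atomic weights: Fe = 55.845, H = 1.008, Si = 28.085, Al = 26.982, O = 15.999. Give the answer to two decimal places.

13.19 wt%

M(Fe_2Al_9Si_4O_23(OH)) = 851.852 g/mol.
Si contributes 4 × 28.085 = 112.340 g per mole.
112.340/851.852 = 0.1319 → 13.19%.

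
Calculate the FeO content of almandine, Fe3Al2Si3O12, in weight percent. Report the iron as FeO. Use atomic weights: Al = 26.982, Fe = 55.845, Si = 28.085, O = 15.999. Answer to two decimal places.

43.30 wt%

Formula mass = 497.742 g/mol.
3 Fe → 3.0000 mol FeO per formula unit; M(FeO) = 71.844, so FeO mass = 215.532 g.
215.532/497.742 × 100 = 43.30 wt%.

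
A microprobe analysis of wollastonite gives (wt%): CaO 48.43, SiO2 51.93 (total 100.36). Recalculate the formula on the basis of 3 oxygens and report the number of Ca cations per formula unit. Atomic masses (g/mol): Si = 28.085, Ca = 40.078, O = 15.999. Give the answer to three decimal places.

CaO (M=56.077): mol = 0.86363; Ca = 0.86363, O = 0.86363.
SiO2 (M=60.083): mol = 0.86430; Si = 0.86430, O = 1.72860.
ΣO = 2.59223; factor = 3/ΣO = 1.15730.
Ca apfu = 0.86363 × 1.15730 = 0.999.

0.999 Ca apfu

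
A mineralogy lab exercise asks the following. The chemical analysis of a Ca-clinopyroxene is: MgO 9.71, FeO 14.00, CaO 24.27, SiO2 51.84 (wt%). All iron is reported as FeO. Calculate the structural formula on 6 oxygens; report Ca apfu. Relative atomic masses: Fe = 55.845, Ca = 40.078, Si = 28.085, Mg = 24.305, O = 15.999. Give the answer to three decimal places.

9.71 wt% MgO ÷ 40.304 g/mol = 0.24092 mol, giving 0.24092 Mg and 0.24092 O.
14.00 wt% FeO ÷ 71.844 g/mol = 0.19487 mol, giving 0.19487 Fe and 0.19487 O.
24.27 wt% CaO ÷ 56.077 g/mol = 0.43280 mol, giving 0.43280 Ca and 0.43280 O.
51.84 wt% SiO2 ÷ 60.083 g/mol = 0.86281 mol, giving 0.86281 Si and 1.72562 O.
Oxygen sums to 2.59421; scaling by 6/2.59421 = 2.31284 puts the formula on 6 O.
Ca: 0.43280 × 2.31284 = 1.001 atoms per formula unit.

1.001 Ca apfu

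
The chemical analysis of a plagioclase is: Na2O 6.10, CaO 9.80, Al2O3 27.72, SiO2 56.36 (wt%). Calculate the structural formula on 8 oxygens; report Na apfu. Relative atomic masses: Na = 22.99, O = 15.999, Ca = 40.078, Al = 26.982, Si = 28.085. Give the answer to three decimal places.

6.10 wt% Na2O ÷ 61.979 g/mol = 0.09842 mol, giving 0.19684 Na and 0.09842 O.
9.80 wt% CaO ÷ 56.077 g/mol = 0.17476 mol, giving 0.17476 Ca and 0.17476 O.
27.72 wt% Al2O3 ÷ 101.961 g/mol = 0.27187 mol, giving 0.54374 Al and 0.81561 O.
56.36 wt% SiO2 ÷ 60.083 g/mol = 0.93804 mol, giving 0.93804 Si and 1.87608 O.
Oxygen sums to 2.96487; scaling by 8/2.96487 = 2.69826 puts the formula on 8 O.
Na: 0.19684 × 2.69826 = 0.531 atoms per formula unit.

0.531 Na apfu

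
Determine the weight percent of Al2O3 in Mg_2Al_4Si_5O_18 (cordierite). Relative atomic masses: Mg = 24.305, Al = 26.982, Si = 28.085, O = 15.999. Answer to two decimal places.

34.86 wt%

Molar mass of Mg_2Al_4Si_5O_18 = 2×24.305 + 4×26.982 + 5×28.085 + 18×15.999 = 584.945 g/mol.
Each formula unit contains 4 Al, equivalent to 4/2 = 2.0000 mol Al2O3.
M(Al2O3) = 2×26.982 + 3×15.999 = 101.961 g/mol.
Mass of Al2O3 per formula unit = 2.0000 × 101.961 = 203.922 g.
Al2O3 wt% = 203.922 / 584.945 × 100 = 34.86%.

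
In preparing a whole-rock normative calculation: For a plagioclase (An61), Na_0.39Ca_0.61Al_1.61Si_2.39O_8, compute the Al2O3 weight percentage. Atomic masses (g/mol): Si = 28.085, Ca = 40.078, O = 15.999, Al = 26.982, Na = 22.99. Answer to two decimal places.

Formula mass = 271.970 g/mol.
1.61 Al → 0.8050 mol Al2O3 per formula unit; M(Al2O3) = 101.961, so Al2O3 mass = 82.079 g.
82.079/271.970 × 100 = 30.18 wt%.

30.18 wt%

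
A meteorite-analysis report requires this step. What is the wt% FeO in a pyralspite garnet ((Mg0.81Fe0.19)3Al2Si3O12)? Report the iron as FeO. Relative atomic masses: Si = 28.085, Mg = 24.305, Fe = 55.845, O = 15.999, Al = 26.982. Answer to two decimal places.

Molar mass of (Mg0.81Fe0.19)3Al2Si3O12 = 2.43×24.305 + 0.57×55.845 + 2×26.982 + 3×28.085 + 12×15.999 = 421.100 g/mol.
Each formula unit contains 0.57 Fe, equivalent to 0.57/1 = 0.5700 mol FeO.
M(FeO) = 1×55.845 + 1×15.999 = 71.844 g/mol.
Mass of FeO per formula unit = 0.5700 × 71.844 = 40.951 g.
FeO wt% = 40.951 / 421.100 × 100 = 9.72%.

9.72 wt%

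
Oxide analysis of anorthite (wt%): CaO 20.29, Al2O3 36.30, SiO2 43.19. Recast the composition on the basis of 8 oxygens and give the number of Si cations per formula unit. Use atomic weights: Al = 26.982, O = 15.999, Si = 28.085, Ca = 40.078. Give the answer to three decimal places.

CaO: 20.29/56.077 = 0.36182 mol → 0.36182 mol Ca, 0.36182 mol O.
Al2O3: 36.30/101.961 = 0.35602 mol → 0.71204 mol Al, 1.06806 mol O.
SiO2: 43.19/60.083 = 0.71884 mol → 0.71884 mol Si, 1.43768 mol O.
Total oxygen = 2.86756 mol. Normalization factor = 8/2.86756 = 2.78983.
Si per 8 O = 0.71884 × 2.78983 = 2.005.

2.005 Si apfu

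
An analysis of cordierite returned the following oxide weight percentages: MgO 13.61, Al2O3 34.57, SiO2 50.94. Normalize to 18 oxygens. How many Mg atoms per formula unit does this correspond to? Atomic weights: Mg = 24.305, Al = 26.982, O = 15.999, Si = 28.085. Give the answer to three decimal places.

1.993 Mg apfu

MgO: 13.61/40.304 = 0.33768 mol → 0.33768 mol Mg, 0.33768 mol O.
Al2O3: 34.57/101.961 = 0.33905 mol → 0.67810 mol Al, 1.01715 mol O.
SiO2: 50.94/60.083 = 0.84783 mol → 0.84783 mol Si, 1.69566 mol O.
Total oxygen = 3.05049 mol. Normalization factor = 18/3.05049 = 5.90069.
Mg per 18 O = 0.33768 × 5.90069 = 1.993.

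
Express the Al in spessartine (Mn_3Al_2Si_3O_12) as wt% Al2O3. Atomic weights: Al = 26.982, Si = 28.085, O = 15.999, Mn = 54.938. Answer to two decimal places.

20.60 wt%

M(Mn_3Al_2Si_3O_12) = 495.021 g/mol; M(Al2O3) = 101.961 g/mol.
Moles Al2O3 per formula unit = 2 Al ÷ 2 = 1.0000.
Al2O3 fraction = (1.0000 × 101.961) / 495.021 = 101.961/495.021 = 0.2060.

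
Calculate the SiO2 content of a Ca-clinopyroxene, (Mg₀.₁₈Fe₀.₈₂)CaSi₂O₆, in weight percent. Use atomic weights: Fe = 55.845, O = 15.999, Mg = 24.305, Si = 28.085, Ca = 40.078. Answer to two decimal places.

M((Mg₀.₁₈Fe₀.₈₂)CaSi₂O₆) = 242.410 g/mol; M(SiO2) = 60.083 g/mol.
Moles SiO2 per formula unit = 2 Si ÷ 1 = 2.0000.
SiO2 fraction = (2.0000 × 60.083) / 242.410 = 120.166/242.410 = 0.4957.

49.57 wt%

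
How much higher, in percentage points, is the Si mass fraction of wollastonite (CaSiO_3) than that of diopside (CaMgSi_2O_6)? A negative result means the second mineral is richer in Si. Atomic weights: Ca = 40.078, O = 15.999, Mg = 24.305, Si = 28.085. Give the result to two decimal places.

Si in CaSiO_3: molar mass 116.160 g/mol; 1×28.085 = 28.085 g → 24.18 wt%.
Si in CaMgSi_2O_6: molar mass 216.547 g/mol; 2×28.085 = 56.170 g → 25.94 wt%.
Difference = 24.18 − 25.94 = -1.76 percentage points.

-1.76 percentage points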